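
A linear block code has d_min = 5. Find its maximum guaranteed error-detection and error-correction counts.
(a) Detection requires d_min ≥ e+1, so e ≤ d_min − 1 = 4.
(b) Correction requires d_min ≥ 2t+1, so t ≤ ⌊(d_min − 1)/2⌋ = ⌊4/2⌋ = 2.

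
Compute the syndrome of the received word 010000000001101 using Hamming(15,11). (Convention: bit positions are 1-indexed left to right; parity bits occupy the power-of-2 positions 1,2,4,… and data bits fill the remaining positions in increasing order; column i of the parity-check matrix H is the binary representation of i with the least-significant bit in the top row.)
Syndrome s = H · r^T (mod 2), r = 010000000001101:
  s[0] = (101010101010101)·(010000000001101) mod 2 = 0+0+0+0+0+0+0+0+0+0+0+0+1+0+1 mod 2 = 0
  s[1] = (011001100110011)·(010000000001101) mod 2 = 0+1+0+0+0+0+0+0+0+0+0+0+0+0+1 mod 2 = 0
  s[2] = (000111100001111)·(010000000001101) mod 2 = 0+0+0+0+0+0+0+0+0+0+0+1+1+0+1 mod 2 = 1
  s[3] = (000000011111111)·(010000000001101) mod 2 = 0+0+0+0+0+0+0+0+0+0+0+1+1+0+1 mod 2 = 1
Syndrome = 0011
Non-zero syndrome: error at position 12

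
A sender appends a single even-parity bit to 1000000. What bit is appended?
Sum of data bits: 1+0+0+0+0+0+0 = 1.
1 mod 2 = 1, so parity bit = 1.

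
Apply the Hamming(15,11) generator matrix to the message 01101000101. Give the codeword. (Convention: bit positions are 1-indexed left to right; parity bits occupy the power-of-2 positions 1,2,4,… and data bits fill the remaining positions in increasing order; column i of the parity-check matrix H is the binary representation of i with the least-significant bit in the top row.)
Codeword c = d · G (mod 2), d = 01101000101:
  c[0] = d·G[:,0] = (01101000101)·(11011010101) mod 2 = 0+1+0+0+1+0+0+0+1+0+1 mod 2 = 0
  c[1] = d·G[:,1] = (01101000101)·(10110110011) mod 2 = 0+0+1+0+0+0+0+0+0+0+1 mod 2 = 0
  c[2] = d·G[:,2] = (01101000101)·(10000000000) mod 2 = 0+0+0+0+0+0+0+0+0+0+0 mod 2 = 0
  c[3] = d·G[:,3] = (01101000101)·(01110001111) mod 2 = 0+1+1+0+0+0+0+0+1+0+1 mod 2 = 0
  c[4] = d·G[:,4] = (01101000101)·(01000000000) mod 2 = 0+1+0+0+0+0+0+0+0+0+0 mod 2 = 1
  c[5] = d·G[:,5] = (01101000101)·(00100000000) mod 2 = 0+0+1+0+0+0+0+0+0+0+0 mod 2 = 1
  c[6] = d·G[:,6] = (01101000101)·(00010000000) mod 2 = 0+0+0+0+0+0+0+0+0+0+0 mod 2 = 0
  c[7] = d·G[:,7] = (01101000101)·(00001111111) mod 2 = 0+0+0+0+1+0+0+0+1+0+1 mod 2 = 1
  c[8] = d·G[:,8] = (01101000101)·(00001000000) mod 2 = 0+0+0+0+1+0+0+0+0+0+0 mod 2 = 1
  c[9] = d·G[:,9] = (01101000101)·(00000100000) mod 2 = 0+0+0+0+0+0+0+0+0+0+0 mod 2 = 0
  c[10] = d·G[:,10] = (01101000101)·(00000010000) mod 2 = 0+0+0+0+0+0+0+0+0+0+0 mod 2 = 0
  c[11] = d·G[:,11] = (01101000101)·(00000001000) mod 2 = 0+0+0+0+0+0+0+0+0+0+0 mod 2 = 0
  c[12] = d·G[:,12] = (01101000101)·(00000000100) mod 2 = 0+0+0+0+0+0+0+0+1+0+0 mod 2 = 1
  c[13] = d·G[:,13] = (01101000101)·(00000000010) mod 2 = 0+0+0+0+0+0+0+0+0+0+0 mod 2 = 0
  c[14] = d·G[:,14] = (01101000101)·(00000000001) mod 2 = 0+0+0+0+0+0+0+0+0+0+1 mod 2 = 1
Codeword = 000011011000101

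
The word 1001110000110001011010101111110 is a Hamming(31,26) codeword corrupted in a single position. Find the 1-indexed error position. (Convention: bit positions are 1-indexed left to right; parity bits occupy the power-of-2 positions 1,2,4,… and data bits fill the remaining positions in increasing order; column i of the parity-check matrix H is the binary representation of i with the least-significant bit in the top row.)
Syndrome s = H · r^T (mod 2), r = 1001110000110001011010101111110:
  s[0] = (1010101010101010101010101010101)·(1001110000110001011010101111110) mod 2 = 1+0+0+0+1+0+0+0+0+0+1+0+0+0+0+0+0+0+1+0+1+0+1+0+1+0+1+0+1+0+0 mod 2 = 1
  s[1] = (0110011001100110011001100110011)·(1001110000110001011010101111110) mod 2 = 0+0+0+0+0+1+0+0+0+0+1+0+0+0+0+0+0+1+1+0+0+0+1+0+0+1+1+0+0+1+0 mod 2 = 0
  s[2] = (0001111000011110000111100001111)·(1001110000110001011010101111110) mod 2 = 0+0+0+1+1+1+0+0+0+0+0+1+0+0+0+0+0+0+0+0+1+0+1+0+0+0+0+1+1+1+0 mod 2 = 1
  s[3] = (0000000111111110000000011111111)·(1001110000110001011010101111110) mod 2 = 0+0+0+0+0+0+0+0+0+0+1+1+0+0+0+0+0+0+0+0+0+0+0+0+1+1+1+1+1+1+0 mod 2 = 0
  s[4] = (0000000000000001111111111111111)·(1001110000110001011010101111110) mod 2 = 0+0+0+0+0+0+0+0+0+0+0+0+0+0+0+1+0+1+1+0+1+0+1+0+1+1+1+1+1+1+0 mod 2 = 1
Syndrome = 10101
Column i of H is the binary representation of i, so the syndrome is the binary index of the flipped bit.
Read s = 10101 with s[0] as LSB: 1·2^0 + 0·2^1 + 1·2^2 + 0·2^3 + 1·2^4 = 21.
Error is at bit position 21.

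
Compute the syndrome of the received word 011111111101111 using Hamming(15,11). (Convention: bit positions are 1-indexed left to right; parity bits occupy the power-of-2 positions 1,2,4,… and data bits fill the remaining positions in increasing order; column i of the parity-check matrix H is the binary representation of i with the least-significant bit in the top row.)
Syndrome s = H · r^T (mod 2), r = 011111111101111:
  s[0] = (101010101010101)·(011111111101111) mod 2 = 0+0+1+0+1+0+1+0+1+0+0+0+1+0+1 mod 2 = 0
  s[1] = (011001100110011)·(011111111101111) mod 2 = 0+1+1+0+0+1+1+0+0+1+0+0+0+1+1 mod 2 = 1
  s[2] = (000111100001111)·(011111111101111) mod 2 = 0+0+0+1+1+1+1+0+0+0+0+1+1+1+1 mod 2 = 0
  s[3] = (000000011111111)·(011111111101111) mod 2 = 0+0+0+0+0+0+0+1+1+1+0+1+1+1+1 mod 2 = 1
Syndrome = 0101
Non-zero syndrome: error at position 10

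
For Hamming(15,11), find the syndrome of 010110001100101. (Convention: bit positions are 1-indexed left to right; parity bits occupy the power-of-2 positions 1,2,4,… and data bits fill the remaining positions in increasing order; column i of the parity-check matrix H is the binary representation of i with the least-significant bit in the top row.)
Syndrome s = H · r^T (mod 2), r = 010110001100101:
  s[0] = (101010101010101)·(010110001100101) mod 2 = 0+0+0+0+1+0+0+0+1+0+0+0+1+0+1 mod 2 = 0
  s[1] = (011001100110011)·(010110001100101) mod 2 = 0+1+0+0+0+0+0+0+0+1+0+0+0+0+1 mod 2 = 1
  s[2] = (000111100001111)·(010110001100101) mod 2 = 0+0+0+1+1+0+0+0+0+0+0+0+1+0+1 mod 2 = 0
  s[3] = (000000011111111)·(010110001100101) mod 2 = 0+0+0+0+0+0+0+0+1+1+0+0+1+0+1 mod 2 = 0
Syndrome = 0100
Non-zero syndrome: error at position 2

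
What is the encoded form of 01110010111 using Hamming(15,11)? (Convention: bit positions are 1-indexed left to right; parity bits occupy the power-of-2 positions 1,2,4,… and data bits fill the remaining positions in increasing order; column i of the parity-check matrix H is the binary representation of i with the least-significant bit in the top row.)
Codeword c = d · G (mod 2), d = 01110010111:
  c[0] = d·G[:,0] = (01110010111)·(11011010101) mod 2 = 0+1+0+1+0+0+1+0+1+0+1 mod 2 = 1
  c[1] = d·G[:,1] = (01110010111)·(10110110011) mod 2 = 0+0+1+1+0+0+1+0+0+1+1 mod 2 = 1
  c[2] = d·G[:,2] = (01110010111)·(10000000000) mod 2 = 0+0+0+0+0+0+0+0+0+0+0 mod 2 = 0
  c[3] = d·G[:,3] = (01110010111)·(01110001111) mod 2 = 0+1+1+1+0+0+0+0+1+1+1 mod 2 = 0
  c[4] = d·G[:,4] = (01110010111)·(01000000000) mod 2 = 0+1+0+0+0+0+0+0+0+0+0 mod 2 = 1
  c[5] = d·G[:,5] = (01110010111)·(00100000000) mod 2 = 0+0+1+0+0+0+0+0+0+0+0 mod 2 = 1
  c[6] = d·G[:,6] = (01110010111)·(00010000000) mod 2 = 0+0+0+1+0+0+0+0+0+0+0 mod 2 = 1
  c[7] = d·G[:,7] = (01110010111)·(00001111111) mod 2 = 0+0+0+0+0+0+1+0+1+1+1 mod 2 = 0
  c[8] = d·G[:,8] = (01110010111)·(00001000000) mod 2 = 0+0+0+0+0+0+0+0+0+0+0 mod 2 = 0
  c[9] = d·G[:,9] = (01110010111)·(00000100000) mod 2 = 0+0+0+0+0+0+0+0+0+0+0 mod 2 = 0
  c[10] = d·G[:,10] = (01110010111)·(00000010000) mod 2 = 0+0+0+0+0+0+1+0+0+0+0 mod 2 = 1
  c[11] = d·G[:,11] = (01110010111)·(00000001000) mod 2 = 0+0+0+0+0+0+0+0+0+0+0 mod 2 = 0
  c[12] = d·G[:,12] = (01110010111)·(00000000100) mod 2 = 0+0+0+0+0+0+0+0+1+0+0 mod 2 = 1
  c[13] = d·G[:,13] = (01110010111)·(00000000010) mod 2 = 0+0+0+0+0+0+0+0+0+1+0 mod 2 = 1
  c[14] = d·G[:,14] = (01110010111)·(00000000001) mod 2 = 0+0+0+0+0+0+0+0+0+0+1 mod 2 = 1
Codeword = 110011100010111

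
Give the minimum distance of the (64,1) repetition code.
d_min = 64 (the only two codewords are 0…0 and 1…1, differing in all 64 positions).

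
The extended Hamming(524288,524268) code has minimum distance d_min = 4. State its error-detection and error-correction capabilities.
Detection only: up to d_min − 1 = 3 errors.
Correction: up to ⌊(d_min − 1)/2⌋ = ⌊3/2⌋ = 1 errors.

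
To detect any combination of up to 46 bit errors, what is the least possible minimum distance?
Detecting e errors requires d_min ≥ e + 1 = 46 + 1 = 47.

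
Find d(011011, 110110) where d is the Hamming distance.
XOR = 101101, count of 1s = 4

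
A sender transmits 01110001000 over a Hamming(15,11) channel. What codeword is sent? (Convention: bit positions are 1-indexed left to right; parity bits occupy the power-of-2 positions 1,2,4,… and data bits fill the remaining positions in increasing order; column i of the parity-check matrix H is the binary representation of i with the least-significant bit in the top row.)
Codeword c = d · G (mod 2), d = 01110001000:
  c[0] = d·G[:,0] = (01110001000)·(11011010101) mod 2 = 0+1+0+1+0+0+0+0+0+0+0 mod 2 = 0
  c[1] = d·G[:,1] = (01110001000)·(10110110011) mod 2 = 0+0+1+1+0+0+0+0+0+0+0 mod 2 = 0
  c[2] = d·G[:,2] = (01110001000)·(10000000000) mod 2 = 0+0+0+0+0+0+0+0+0+0+0 mod 2 = 0
  c[3] = d·G[:,3] = (01110001000)·(01110001111) mod 2 = 0+1+1+1+0+0+0+1+0+0+0 mod 2 = 0
  c[4] = d·G[:,4] = (01110001000)·(01000000000) mod 2 = 0+1+0+0+0+0+0+0+0+0+0 mod 2 = 1
  c[5] = d·G[:,5] = (01110001000)·(00100000000) mod 2 = 0+0+1+0+0+0+0+0+0+0+0 mod 2 = 1
  c[6] = d·G[:,6] = (01110001000)·(00010000000) mod 2 = 0+0+0+1+0+0+0+0+0+0+0 mod 2 = 1
  c[7] = d·G[:,7] = (01110001000)·(00001111111) mod 2 = 0+0+0+0+0+0+0+1+0+0+0 mod 2 = 1
  c[8] = d·G[:,8] = (01110001000)·(00001000000) mod 2 = 0+0+0+0+0+0+0+0+0+0+0 mod 2 = 0
  c[9] = d·G[:,9] = (01110001000)·(00000100000) mod 2 = 0+0+0+0+0+0+0+0+0+0+0 mod 2 = 0
  c[10] = d·G[:,10] = (01110001000)·(00000010000) mod 2 = 0+0+0+0+0+0+0+0+0+0+0 mod 2 = 0
  c[11] = d·G[:,11] = (01110001000)·(00000001000) mod 2 = 0+0+0+0+0+0+0+1+0+0+0 mod 2 = 1
  c[12] = d·G[:,12] = (01110001000)·(00000000100) mod 2 = 0+0+0+0+0+0+0+0+0+0+0 mod 2 = 0
  c[13] = d·G[:,13] = (01110001000)·(00000000010) mod 2 = 0+0+0+0+0+0+0+0+0+0+0 mod 2 = 0
  c[14] = d·G[:,14] = (01110001000)·(00000000001) mod 2 = 0+0+0+0+0+0+0+0+0+0+0 mod 2 = 0
Codeword = 000011110001000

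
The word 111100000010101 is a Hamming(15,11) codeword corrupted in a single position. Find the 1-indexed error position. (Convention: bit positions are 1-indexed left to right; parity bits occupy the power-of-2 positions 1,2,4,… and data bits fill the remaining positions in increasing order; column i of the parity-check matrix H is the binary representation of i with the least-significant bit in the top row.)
Syndrome s = H · r^T (mod 2), r = 111100000010101:
  s[0] = (101010101010101)·(111100000010101) mod 2 = 1+0+1+0+0+0+0+0+0+0+1+0+1+0+1 mod 2 = 1
  s[1] = (011001100110011)·(111100000010101) mod 2 = 0+1+1+0+0+0+0+0+0+0+1+0+0+0+1 mod 2 = 0
  s[2] = (000111100001111)·(111100000010101) mod 2 = 0+0+0+1+0+0+0+0+0+0+0+0+1+0+1 mod 2 = 1
  s[3] = (000000011111111)·(111100000010101) mod 2 = 0+0+0+0+0+0+0+0+0+0+1+0+1+0+1 mod 2 = 1
Syndrome = 1011
Column i of H is the binary representation of i, so the syndrome is the binary index of the flipped bit.
Read s = 1011 with s[0] as LSB: 1·2^0 + 0·2^1 + 1·2^2 + 1·2^3 = 13.
Error is at bit position 13.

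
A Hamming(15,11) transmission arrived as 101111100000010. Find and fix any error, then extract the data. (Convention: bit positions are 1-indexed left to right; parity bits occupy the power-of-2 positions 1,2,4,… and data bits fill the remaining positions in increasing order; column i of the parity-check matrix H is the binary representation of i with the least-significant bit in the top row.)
Syndrome s = H · r^T (mod 2), r = 101111100000010:
  s[0] = (101010101010101)·(101111100000010) mod 2 = 1+0+1+0+1+0+1+0+0+0+0+0+0+0+0 mod 2 = 0
  s[1] = (011001100110011)·(101111100000010) mod 2 = 0+0+1+0+0+1+1+0+0+0+0+0+0+1+0 mod 2 = 0
  s[2] = (000111100001111)·(101111100000010) mod 2 = 0+0+0+1+1+1+1+0+0+0+0+0+0+1+0 mod 2 = 1
  s[3] = (000000011111111)·(101111100000010) mod 2 = 0+0+0+0+0+0+0+0+0+0+0+0+0+1+0 mod 2 = 1
Syndrome = 0011
Column 12 of H equals this syndrome → error at bit 12 (1-indexed).
Flip bit 12: 101111100000010 → 101111100001010
Extract data bits at positions {3,5,6,7,9,10,11,12,13,14,15}: 11110001010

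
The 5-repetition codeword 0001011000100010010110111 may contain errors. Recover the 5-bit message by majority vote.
Split into 5-bit blocks and majority-vote each:
  block 1 = 00010: 1 ones, 4 zeros → 0
  block 2 = 11000: 2 ones, 3 zeros → 0
  block 3 = 10001: 2 ones, 3 zeros → 0
  block 4 = 00101: 2 ones, 3 zeros → 0
  block 5 = 10111: 4 ones, 1 zeros → 1
Decoded = 00001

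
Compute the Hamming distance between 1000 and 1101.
XOR = 0101, count of 1s = 2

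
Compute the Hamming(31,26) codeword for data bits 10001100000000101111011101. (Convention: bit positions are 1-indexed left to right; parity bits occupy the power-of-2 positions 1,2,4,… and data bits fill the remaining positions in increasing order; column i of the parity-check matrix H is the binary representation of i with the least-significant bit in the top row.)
Codeword c = d · G (mod 2), d = 10001100000000101111011101:
  c[0] = d·G[:,0] = (10001100000000101111011101)·(11011010101101010101010101) mod 2 = 1+0+0+0+1+0+0+0+0+0+0+0+0+0+0+0+0+1+0+1+0+1+0+1+0+1 mod 2 = 1
  c[1] = d·G[:,1] = (10001100000000101111011101)·(10110110011011001100110011) mod 2 = 1+0+0+0+0+1+0+0+0+0+0+0+0+0+0+0+1+1+0+0+0+1+0+0+0+1 mod 2 = 0
  c[2] = d·G[:,2] = (10001100000000101111011101)·(10000000000000000000000000) mod 2 = 1+0+0+0+0+0+0+0+0+0+0+0+0+0+0+0+0+0+0+0+0+0+0+0+0+0 mod 2 = 1
  c[3] = d·G[:,3] = (10001100000000101111011101)·(01110001111000111100001111) mod 2 = 0+0+0+0+0+0+0+0+0+0+0+0+0+0+1+0+1+1+0+0+0+0+1+1+0+1 mod 2 = 0
  c[4] = d·G[:,4] = (10001100000000101111011101)·(01000000000000000000000000) mod 2 = 0+0+0+0+0+0+0+0+0+0+0+0+0+0+0+0+0+0+0+0+0+0+0+0+0+0 mod 2 = 0
  c[5] = d·G[:,5] = (10001100000000101111011101)·(00100000000000000000000000) mod 2 = 0+0+0+0+0+0+0+0+0+0+0+0+0+0+0+0+0+0+0+0+0+0+0+0+0+0 mod 2 = 0
  c[6] = d·G[:,6] = (10001100000000101111011101)·(00010000000000000000000000) mod 2 = 0+0+0+0+0+0+0+0+0+0+0+0+0+0+0+0+0+0+0+0+0+0+0+0+0+0 mod 2 = 0
  c[7] = d·G[:,7] = (10001100000000101111011101)·(00001111111000000011111111) mod 2 = 0+0+0+0+1+1+0+0+0+0+0+0+0+0+0+0+0+0+1+1+0+1+1+1+0+1 mod 2 = 0
  c[8] = d·G[:,8] = (10001100000000101111011101)·(00001000000000000000000000) mod 2 = 0+0+0+0+1+0+0+0+0+0+0+0+0+0+0+0+0+0+0+0+0+0+0+0+0+0 mod 2 = 1
  c[9] = d·G[:,9] = (10001100000000101111011101)·(00000100000000000000000000) mod 2 = 0+0+0+0+0+1+0+0+0+0+0+0+0+0+0+0+0+0+0+0+0+0+0+0+0+0 mod 2 = 1
  c[10] = d·G[:,10] = (10001100000000101111011101)·(00000010000000000000000000) mod 2 = 0+0+0+0+0+0+0+0+0+0+0+0+0+0+0+0+0+0+0+0+0+0+0+0+0+0 mod 2 = 0
  c[11] = d·G[:,11] = (10001100000000101111011101)·(00000001000000000000000000) mod 2 = 0+0+0+0+0+0+0+0+0+0+0+0+0+0+0+0+0+0+0+0+0+0+0+0+0+0 mod 2 = 0
  c[12] = d·G[:,12] = (10001100000000101111011101)·(00000000100000000000000000) mod 2 = 0+0+0+0+0+0+0+0+0+0+0+0+0+0+0+0+0+0+0+0+0+0+0+0+0+0 mod 2 = 0
  c[13] = d·G[:,13] = (10001100000000101111011101)·(00000000010000000000000000) mod 2 = 0+0+0+0+0+0+0+0+0+0+0+0+0+0+0+0+0+0+0+0+0+0+0+0+0+0 mod 2 = 0
  c[14] = d·G[:,14] = (10001100000000101111011101)·(00000000001000000000000000) mod 2 = 0+0+0+0+0+0+0+0+0+0+0+0+0+0+0+0+0+0+0+0+0+0+0+0+0+0 mod 2 = 0
  c[15] = d·G[:,15] = (10001100000000101111011101)·(00000000000111111111111111) mod 2 = 0+0+0+0+0+0+0+0+0+0+0+0+0+0+1+0+1+1+1+1+0+1+1+1+0+1 mod 2 = 1
  c[16] = d·G[:,16] = (10001100000000101111011101)·(00000000000100000000000000) mod 2 = 0+0+0+0+0+0+0+0+0+0+0+0+0+0+0+0+0+0+0+0+0+0+0+0+0+0 mod 2 = 0
  c[17] = d·G[:,17] = (10001100000000101111011101)·(00000000000010000000000000) mod 2 = 0+0+0+0+0+0+0+0+0+0+0+0+0+0+0+0+0+0+0+0+0+0+0+0+0+0 mod 2 = 0
  c[18] = d·G[:,18] = (10001100000000101111011101)·(00000000000001000000000000) mod 2 = 0+0+0+0+0+0+0+0+0+0+0+0+0+0+0+0+0+0+0+0+0+0+0+0+0+0 mod 2 = 0
  c[19] = d·G[:,19] = (10001100000000101111011101)·(00000000000000100000000000) mod 2 = 0+0+0+0+0+0+0+0+0+0+0+0+0+0+1+0+0+0+0+0+0+0+0+0+0+0 mod 2 = 1
  c[20] = d·G[:,20] = (10001100000000101111011101)·(00000000000000010000000000) mod 2 = 0+0+0+0+0+0+0+0+0+0+0+0+0+0+0+0+0+0+0+0+0+0+0+0+0+0 mod 2 = 0
  c[21] = d·G[:,21] = (10001100000000101111011101)·(00000000000000001000000000) mod 2 = 0+0+0+0+0+0+0+0+0+0+0+0+0+0+0+0+1+0+0+0+0+0+0+0+0+0 mod 2 = 1
  c[22] = d·G[:,22] = (10001100000000101111011101)·(00000000000000000100000000) mod 2 = 0+0+0+0+0+0+0+0+0+0+0+0+0+0+0+0+0+1+0+0+0+0+0+0+0+0 mod 2 = 1
  c[23] = d·G[:,23] = (10001100000000101111011101)·(00000000000000000010000000) mod 2 = 0+0+0+0+0+0+0+0+0+0+0+0+0+0+0+0+0+0+1+0+0+0+0+0+0+0 mod 2 = 1
  c[24] = d·G[:,24] = (10001100000000101111011101)·(00000000000000000001000000) mod 2 = 0+0+0+0+0+0+0+0+0+0+0+0+0+0+0+0+0+0+0+1+0+0+0+0+0+0 mod 2 = 1
  c[25] = d·G[:,25] = (10001100000000101111011101)·(00000000000000000000100000) mod 2 = 0+0+0+0+0+0+0+0+0+0+0+0+0+0+0+0+0+0+0+0+0+0+0+0+0+0 mod 2 = 0
  c[26] = d·G[:,26] = (10001100000000101111011101)·(00000000000000000000010000) mod 2 = 0+0+0+0+0+0+0+0+0+0+0+0+0+0+0+0+0+0+0+0+0+1+0+0+0+0 mod 2 = 1
  c[27] = d·G[:,27] = (10001100000000101111011101)·(00000000000000000000001000) mod 2 = 0+0+0+0+0+0+0+0+0+0+0+0+0+0+0+0+0+0+0+0+0+0+1+0+0+0 mod 2 = 1
  c[28] = d·G[:,28] = (10001100000000101111011101)·(00000000000000000000000100) mod 2 = 0+0+0+0+0+0+0+0+0+0+0+0+0+0+0+0+0+0+0+0+0+0+0+1+0+0 mod 2 = 1
  c[29] = d·G[:,29] = (10001100000000101111011101)·(00000000000000000000000010) mod 2 = 0+0+0+0+0+0+0+0+0+0+0+0+0+0+0+0+0+0+0+0+0+0+0+0+0+0 mod 2 = 0
  c[30] = d·G[:,30] = (10001100000000101111011101)·(00000000000000000000000001) mod 2 = 0+0+0+0+0+0+0+0+0+0+0+0+0+0+0+0+0+0+0+0+0+0+0+0+0+1 mod 2 = 1
Codeword = 1010000011000001000101111011101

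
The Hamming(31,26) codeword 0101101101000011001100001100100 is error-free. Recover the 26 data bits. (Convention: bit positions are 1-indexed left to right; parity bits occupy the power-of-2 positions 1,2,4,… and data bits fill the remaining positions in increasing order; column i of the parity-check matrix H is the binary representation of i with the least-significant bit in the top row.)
Parity bits occupy power-of-2 positions; data bits are at positions {3,5,6,7,9,10,11,12,13,14,15,17,18,19,20,21,22,23,24,25,26,27,28,29,30,31} (1-indexed).
Extract: c[3]=0 c[5]=1 c[6]=0 c[7]=1 c[9]=0 c[10]=1 c[11]=0 c[12]=0 c[13]=0 c[14]=0 c[15]=1 c[17]=0 c[18]=0 c[19]=1 c[20]=1 c[21]=0 c[22]=0 c[23]=0 c[24]=0 c[25]=1 c[26]=1 c[27]=0 c[28]=0 c[29]=1 c[30]=0 c[31]=0
Data = 01010100001001100001100100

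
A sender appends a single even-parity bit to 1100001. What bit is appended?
Sum of data bits: 1+1+0+0+0+0+1 = 3.
3 mod 2 = 1, so parity bit = 1.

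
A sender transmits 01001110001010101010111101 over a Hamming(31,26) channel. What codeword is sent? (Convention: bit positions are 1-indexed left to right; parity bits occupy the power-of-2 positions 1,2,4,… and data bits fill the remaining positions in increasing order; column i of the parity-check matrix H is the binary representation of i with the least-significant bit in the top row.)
Codeword c = d · G (mod 2), d = 01001110001010101010111101:
  c[0] = d·G[:,0] = (01001110001010101010111101)·(11011010101101010101010101) mod 2 = 0+1+0+0+1+0+1+0+0+0+1+0+0+0+0+0+0+0+0+0+0+1+0+1+0+1 mod 2 = 1
  c[1] = d·G[:,1] = (01001110001010101010111101)·(10110110011011001100110011) mod 2 = 0+0+0+0+0+1+1+0+0+0+1+0+1+0+0+0+1+0+0+0+1+1+0+0+0+1 mod 2 = 0
  c[2] = d·G[:,2] = (01001110001010101010111101)·(10000000000000000000000000) mod 2 = 0+0+0+0+0+0+0+0+0+0+0+0+0+0+0+0+0+0+0+0+0+0+0+0+0+0 mod 2 = 0
  c[3] = d·G[:,3] = (01001110001010101010111101)·(01110001111000111100001111) mod 2 = 0+1+0+0+0+0+0+0+0+0+1+0+0+0+1+0+1+0+0+0+0+0+1+1+0+1 mod 2 = 1
  c[4] = d·G[:,4] = (01001110001010101010111101)·(01000000000000000000000000) mod 2 = 0+1+0+0+0+0+0+0+0+0+0+0+0+0+0+0+0+0+0+0+0+0+0+0+0+0 mod 2 = 1
  c[5] = d·G[:,5] = (01001110001010101010111101)·(00100000000000000000000000) mod 2 = 0+0+0+0+0+0+0+0+0+0+0+0+0+0+0+0+0+0+0+0+0+0+0+0+0+0 mod 2 = 0
  c[6] = d·G[:,6] = (01001110001010101010111101)·(00010000000000000000000000) mod 2 = 0+0+0+0+0+0+0+0+0+0+0+0+0+0+0+0+0+0+0+0+0+0+0+0+0+0 mod 2 = 0
  c[7] = d·G[:,7] = (01001110001010101010111101)·(00001111111000000011111111) mod 2 = 0+0+0+0+1+1+1+0+0+0+1+0+0+0+0+0+0+0+1+0+1+1+1+1+0+1 mod 2 = 0
  c[8] = d·G[:,8] = (01001110001010101010111101)·(00001000000000000000000000) mod 2 = 0+0+0+0+1+0+0+0+0+0+0+0+0+0+0+0+0+0+0+0+0+0+0+0+0+0 mod 2 = 1
  c[9] = d·G[:,9] = (01001110001010101010111101)·(00000100000000000000000000) mod 2 = 0+0+0+0+0+1+0+0+0+0+0+0+0+0+0+0+0+0+0+0+0+0+0+0+0+0 mod 2 = 1
  c[10] = d·G[:,10] = (01001110001010101010111101)·(00000010000000000000000000) mod 2 = 0+0+0+0+0+0+1+0+0+0+0+0+0+0+0+0+0+0+0+0+0+0+0+0+0+0 mod 2 = 1
  c[11] = d·G[:,11] = (01001110001010101010111101)·(00000001000000000000000000) mod 2 = 0+0+0+0+0+0+0+0+0+0+0+0+0+0+0+0+0+0+0+0+0+0+0+0+0+0 mod 2 = 0
  c[12] = d·G[:,12] = (01001110001010101010111101)·(00000000100000000000000000) mod 2 = 0+0+0+0+0+0+0+0+0+0+0+0+0+0+0+0+0+0+0+0+0+0+0+0+0+0 mod 2 = 0
  c[13] = d·G[:,13] = (01001110001010101010111101)·(00000000010000000000000000) mod 2 = 0+0+0+0+0+0+0+0+0+0+0+0+0+0+0+0+0+0+0+0+0+0+0+0+0+0 mod 2 = 0
  c[14] = d·G[:,14] = (01001110001010101010111101)·(00000000001000000000000000) mod 2 = 0+0+0+0+0+0+0+0+0+0+1+0+0+0+0+0+0+0+0+0+0+0+0+0+0+0 mod 2 = 1
  c[15] = d·G[:,15] = (01001110001010101010111101)·(00000000000111111111111111) mod 2 = 0+0+0+0+0+0+0+0+0+0+0+0+1+0+1+0+1+0+1+0+1+1+1+1+0+1 mod 2 = 1
  c[16] = d·G[:,16] = (01001110001010101010111101)·(00000000000100000000000000) mod 2 = 0+0+0+0+0+0+0+0+0+0+0+0+0+0+0+0+0+0+0+0+0+0+0+0+0+0 mod 2 = 0
  c[17] = d·G[:,17] = (01001110001010101010111101)·(00000000000010000000000000) mod 2 = 0+0+0+0+0+0+0+0+0+0+0+0+1+0+0+0+0+0+0+0+0+0+0+0+0+0 mod 2 = 1
  c[18] = d·G[:,18] = (01001110001010101010111101)·(00000000000001000000000000) mod 2 = 0+0+0+0+0+0+0+0+0+0+0+0+0+0+0+0+0+0+0+0+0+0+0+0+0+0 mod 2 = 0
  c[19] = d·G[:,19] = (01001110001010101010111101)·(00000000000000100000000000) mod 2 = 0+0+0+0+0+0+0+0+0+0+0+0+0+0+1+0+0+0+0+0+0+0+0+0+0+0 mod 2 = 1
  c[20] = d·G[:,20] = (01001110001010101010111101)·(00000000000000010000000000) mod 2 = 0+0+0+0+0+0+0+0+0+0+0+0+0+0+0+0+0+0+0+0+0+0+0+0+0+0 mod 2 = 0
  c[21] = d·G[:,21] = (01001110001010101010111101)·(00000000000000001000000000) mod 2 = 0+0+0+0+0+0+0+0+0+0+0+0+0+0+0+0+1+0+0+0+0+0+0+0+0+0 mod 2 = 1
  c[22] = d·G[:,22] = (01001110001010101010111101)·(00000000000000000100000000) mod 2 = 0+0+0+0+0+0+0+0+0+0+0+0+0+0+0+0+0+0+0+0+0+0+0+0+0+0 mod 2 = 0
  c[23] = d·G[:,23] = (01001110001010101010111101)·(00000000000000000010000000) mod 2 = 0+0+0+0+0+0+0+0+0+0+0+0+0+0+0+0+0+0+1+0+0+0+0+0+0+0 mod 2 = 1
  c[24] = d·G[:,24] = (01001110001010101010111101)·(00000000000000000001000000) mod 2 = 0+0+0+0+0+0+0+0+0+0+0+0+0+0+0+0+0+0+0+0+0+0+0+0+0+0 mod 2 = 0
  c[25] = d·G[:,25] = (01001110001010101010111101)·(00000000000000000000100000) mod 2 = 0+0+0+0+0+0+0+0+0+0+0+0+0+0+0+0+0+0+0+0+1+0+0+0+0+0 mod 2 = 1
  c[26] = d·G[:,26] = (01001110001010101010111101)·(00000000000000000000010000) mod 2 = 0+0+0+0+0+0+0+0+0+0+0+0+0+0+0+0+0+0+0+0+0+1+0+0+0+0 mod 2 = 1
  c[27] = d·G[:,27] = (01001110001010101010111101)·(00000000000000000000001000) mod 2 = 0+0+0+0+0+0+0+0+0+0+0+0+0+0+0+0+0+0+0+0+0+0+1+0+0+0 mod 2 = 1
  c[28] = d·G[:,28] = (01001110001010101010111101)·(00000000000000000000000100) mod 2 = 0+0+0+0+0+0+0+0+0+0+0+0+0+0+0+0+0+0+0+0+0+0+0+1+0+0 mod 2 = 1
  c[29] = d·G[:,29] = (01001110001010101010111101)·(00000000000000000000000010) mod 2 = 0+0+0+0+0+0+0+0+0+0+0+0+0+0+0+0+0+0+0+0+0+0+0+0+0+0 mod 2 = 0
  c[30] = d·G[:,30] = (01001110001010101010111101)·(00000000000000000000000001) mod 2 = 0+0+0+0+0+0+0+0+0+0+0+0+0+0+0+0+0+0+0+0+0+0+0+0+0+1 mod 2 = 1
Codeword = 1001100011100011010101010111101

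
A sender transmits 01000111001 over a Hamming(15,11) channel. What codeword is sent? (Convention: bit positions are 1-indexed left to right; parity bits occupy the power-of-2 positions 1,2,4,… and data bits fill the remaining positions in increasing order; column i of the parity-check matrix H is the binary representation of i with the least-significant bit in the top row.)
Codeword c = d · G (mod 2), d = 01000111001:
  c[0] = d·G[:,0] = (01000111001)·(11011010101) mod 2 = 0+1+0+0+0+0+1+0+0+0+1 mod 2 = 1
  c[1] = d·G[:,1] = (01000111001)·(10110110011) mod 2 = 0+0+0+0+0+1+1+0+0+0+1 mod 2 = 1
  c[2] = d·G[:,2] = (01000111001)·(10000000000) mod 2 = 0+0+0+0+0+0+0+0+0+0+0 mod 2 = 0
  c[3] = d·G[:,3] = (01000111001)·(01110001111) mod 2 = 0+1+0+0+0+0+0+1+0+0+1 mod 2 = 1
  c[4] = d·G[:,4] = (01000111001)·(01000000000) mod 2 = 0+1+0+0+0+0+0+0+0+0+0 mod 2 = 1
  c[5] = d·G[:,5] = (01000111001)·(00100000000) mod 2 = 0+0+0+0+0+0+0+0+0+0+0 mod 2 = 0
  c[6] = d·G[:,6] = (01000111001)·(00010000000) mod 2 = 0+0+0+0+0+0+0+0+0+0+0 mod 2 = 0
  c[7] = d·G[:,7] = (01000111001)·(00001111111) mod 2 = 0+0+0+0+0+1+1+1+0+0+1 mod 2 = 0
  c[8] = d·G[:,8] = (01000111001)·(00001000000) mod 2 = 0+0+0+0+0+0+0+0+0+0+0 mod 2 = 0
  c[9] = d·G[:,9] = (01000111001)·(00000100000) mod 2 = 0+0+0+0+0+1+0+0+0+0+0 mod 2 = 1
  c[10] = d·G[:,10] = (01000111001)·(00000010000) mod 2 = 0+0+0+0+0+0+1+0+0+0+0 mod 2 = 1
  c[11] = d·G[:,11] = (01000111001)·(00000001000) mod 2 = 0+0+0+0+0+0+0+1+0+0+0 mod 2 = 1
  c[12] = d·G[:,12] = (01000111001)·(00000000100) mod 2 = 0+0+0+0+0+0+0+0+0+0+0 mod 2 = 0
  c[13] = d·G[:,13] = (01000111001)·(00000000010) mod 2 = 0+0+0+0+0+0+0+0+0+0+0 mod 2 = 0
  c[14] = d·G[:,14] = (01000111001)·(00000000001) mod 2 = 0+0+0+0+0+0+0+0+0+0+1 mod 2 = 1
Codeword = 110110000111001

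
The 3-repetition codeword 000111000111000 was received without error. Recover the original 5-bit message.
Split into 3-bit blocks: 000 111 000 111 000
Data = 01010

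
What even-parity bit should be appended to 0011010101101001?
Sum of data bits: 0+0+1+1+0+1+0+1+0+1+1+0+1+0+0+1 = 8.
8 mod 2 = 0, so parity bit = 0.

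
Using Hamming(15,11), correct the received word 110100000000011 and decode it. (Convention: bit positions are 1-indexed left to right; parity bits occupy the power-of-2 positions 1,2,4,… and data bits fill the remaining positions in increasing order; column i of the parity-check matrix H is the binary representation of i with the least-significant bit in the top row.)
Syndrome s = H · r^T (mod 2), r = 110100000000011:
  s[0] = (101010101010101)·(110100000000011) mod 2 = 1+0+0+0+0+0+0+0+0+0+0+0+0+0+1 mod 2 = 0
  s[1] = (011001100110011)·(110100000000011) mod 2 = 0+1+0+0+0+0+0+0+0+0+0+0+0+1+1 mod 2 = 1
  s[2] = (000111100001111)·(110100000000011) mod 2 = 0+0+0+1+0+0+0+0+0+0+0+0+0+1+1 mod 2 = 1
  s[3] = (000000011111111)·(110100000000011) mod 2 = 0+0+0+0+0+0+0+0+0+0+0+0+0+1+1 mod 2 = 0
Syndrome = 0110
Column 6 of H equals this syndrome → error at bit 6 (1-indexed).
Flip bit 6: 110100000000011 → 110101000000011
Extract data bits at positions {3,5,6,7,9,10,11,12,13,14,15}: 00100000011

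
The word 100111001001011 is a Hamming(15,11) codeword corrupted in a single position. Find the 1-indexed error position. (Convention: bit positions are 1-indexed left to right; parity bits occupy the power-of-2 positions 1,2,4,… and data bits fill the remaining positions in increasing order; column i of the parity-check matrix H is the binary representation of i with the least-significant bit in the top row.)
Syndrome s = H · r^T (mod 2), r = 100111001001011:
  s[0] = (101010101010101)·(100111001001011) mod 2 = 1+0+0+0+1+0+0+0+1+0+0+0+0+0+1 mod 2 = 0
  s[1] = (011001100110011)·(100111001001011) mod 2 = 0+0+0+0+0+1+0+0+0+0+0+0+0+1+1 mod 2 = 1
  s[2] = (000111100001111)·(100111001001011) mod 2 = 0+0+0+1+1+1+0+0+0+0+0+1+0+1+1 mod 2 = 0
  s[3] = (000000011111111)·(100111001001011) mod 2 = 0+0+0+0+0+0+0+0+1+0+0+1+0+1+1 mod 2 = 0
Syndrome = 0100
Column i of H is the binary representation of i, so the syndrome is the binary index of the flipped bit.
Read s = 0100 with s[0] as LSB: 0·2^0 + 1·2^1 + 0·2^2 + 0·2^3 = 2.
Error is at bit position 2.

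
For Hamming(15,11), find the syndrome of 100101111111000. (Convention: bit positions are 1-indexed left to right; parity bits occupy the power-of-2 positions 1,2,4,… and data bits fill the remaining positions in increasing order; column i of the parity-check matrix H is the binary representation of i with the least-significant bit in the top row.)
Syndrome s = H · r^T (mod 2), r = 100101111111000:
  s[0] = (101010101010101)·(100101111111000) mod 2 = 1+0+0+0+0+0+1+0+1+0+1+0+0+0+0 mod 2 = 0
  s[1] = (011001100110011)·(100101111111000) mod 2 = 0+0+0+0+0+1+1+0+0+1+1+0+0+0+0 mod 2 = 0
  s[2] = (000111100001111)·(100101111111000) mod 2 = 0+0+0+1+0+1+1+0+0+0+0+1+0+0+0 mod 2 = 0
  s[3] = (000000011111111)·(100101111111000) mod 2 = 0+0+0+0+0+0+0+1+1+1+1+1+0+0+0 mod 2 = 1
Syndrome = 0001
Non-zero syndrome: error at position 8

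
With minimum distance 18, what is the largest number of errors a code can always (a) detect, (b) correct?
(a) Detection requires d_min ≥ e+1, so e ≤ d_min − 1 = 17.
(b) Correction requires d_min ≥ 2t+1, so t ≤ ⌊(d_min − 1)/2⌋ = ⌊17/2⌋ = 8.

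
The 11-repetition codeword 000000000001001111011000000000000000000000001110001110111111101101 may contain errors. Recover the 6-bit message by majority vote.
Split into 11-bit blocks and majority-vote each:
  block 1 = 00000000000: 0 ones, 11 zeros → 0
  block 2 = 10011110110: 7 ones, 4 zeros → 1
  block 3 = 00000000000: 0 ones, 11 zeros → 0
  block 4 = 00000000000: 0 ones, 11 zeros → 0
  block 5 = 11100011101: 7 ones, 4 zeros → 1
  block 6 = 11111101101: 9 ones, 2 zeros → 1
Decoded = 010011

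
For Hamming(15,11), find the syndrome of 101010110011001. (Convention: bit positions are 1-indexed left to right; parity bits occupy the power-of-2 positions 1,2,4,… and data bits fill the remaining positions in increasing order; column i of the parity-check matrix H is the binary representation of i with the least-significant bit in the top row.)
Syndrome s = H · r^T (mod 2), r = 101010110011001:
  s[0] = (101010101010101)·(101010110011001) mod 2 = 1+0+1+0+1+0+1+0+0+0+1+0+0+0+1 mod 2 = 0
  s[1] = (011001100110011)·(101010110011001) mod 2 = 0+0+1+0+0+0+1+0+0+0+1+0+0+0+1 mod 2 = 0
  s[2] = (000111100001111)·(101010110011001) mod 2 = 0+0+0+0+1+0+1+0+0+0+0+1+0+0+1 mod 2 = 0
  s[3] = (000000011111111)·(101010110011001) mod 2 = 0+0+0+0+0+0+0+1+0+0+1+1+0+0+1 mod 2 = 0
Syndrome = 0000
s = 0: no error detected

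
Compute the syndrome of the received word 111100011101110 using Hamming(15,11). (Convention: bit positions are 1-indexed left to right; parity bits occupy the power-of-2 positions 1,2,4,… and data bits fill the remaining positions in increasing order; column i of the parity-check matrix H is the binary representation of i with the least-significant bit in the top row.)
Syndrome s = H · r^T (mod 2), r = 111100011101110:
  s[0] = (101010101010101)·(111100011101110) mod 2 = 1+0+1+0+0+0+0+0+1+0+0+0+1+0+0 mod 2 = 0
  s[1] = (011001100110011)·(111100011101110) mod 2 = 0+1+1+0+0+0+0+0+0+1+0+0+0+1+0 mod 2 = 0
  s[2] = (000111100001111)·(111100011101110) mod 2 = 0+0+0+1+0+0+0+0+0+0+0+1+1+1+0 mod 2 = 0
  s[3] = (000000011111111)·(111100011101110) mod 2 = 0+0+0+0+0+0+0+1+1+1+0+1+1+1+0 mod 2 = 0
Syndrome = 0000
s = 0: no error detected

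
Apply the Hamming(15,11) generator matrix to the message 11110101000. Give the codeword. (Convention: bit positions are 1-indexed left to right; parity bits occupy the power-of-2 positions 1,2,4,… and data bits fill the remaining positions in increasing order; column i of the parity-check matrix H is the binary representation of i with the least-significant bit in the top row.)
Codeword c = d · G (mod 2), d = 11110101000:
  c[0] = d·G[:,0] = (11110101000)·(11011010101) mod 2 = 1+1+0+1+0+0+0+0+0+0+0 mod 2 = 1
  c[1] = d·G[:,1] = (11110101000)·(10110110011) mod 2 = 1+0+1+1+0+1+0+0+0+0+0 mod 2 = 0
  c[2] = d·G[:,2] = (11110101000)·(10000000000) mod 2 = 1+0+0+0+0+0+0+0+0+0+0 mod 2 = 1
  c[3] = d·G[:,3] = (11110101000)·(01110001111) mod 2 = 0+1+1+1+0+0+0+1+0+0+0 mod 2 = 0
  c[4] = d·G[:,4] = (11110101000)·(01000000000) mod 2 = 0+1+0+0+0+0+0+0+0+0+0 mod 2 = 1
  c[5] = d·G[:,5] = (11110101000)·(00100000000) mod 2 = 0+0+1+0+0+0+0+0+0+0+0 mod 2 = 1
  c[6] = d·G[:,6] = (11110101000)·(00010000000) mod 2 = 0+0+0+1+0+0+0+0+0+0+0 mod 2 = 1
  c[7] = d·G[:,7] = (11110101000)·(00001111111) mod 2 = 0+0+0+0+0+1+0+1+0+0+0 mod 2 = 0
  c[8] = d·G[:,8] = (11110101000)·(00001000000) mod 2 = 0+0+0+0+0+0+0+0+0+0+0 mod 2 = 0
  c[9] = d·G[:,9] = (11110101000)·(00000100000) mod 2 = 0+0+0+0+0+1+0+0+0+0+0 mod 2 = 1
  c[10] = d·G[:,10] = (11110101000)·(00000010000) mod 2 = 0+0+0+0+0+0+0+0+0+0+0 mod 2 = 0
  c[11] = d·G[:,11] = (11110101000)·(00000001000) mod 2 = 0+0+0+0+0+0+0+1+0+0+0 mod 2 = 1
  c[12] = d·G[:,12] = (11110101000)·(00000000100) mod 2 = 0+0+0+0+0+0+0+0+0+0+0 mod 2 = 0
  c[13] = d·G[:,13] = (11110101000)·(00000000010) mod 2 = 0+0+0+0+0+0+0+0+0+0+0 mod 2 = 0
  c[14] = d·G[:,14] = (11110101000)·(00000000001) mod 2 = 0+0+0+0+0+0+0+0+0+0+0 mod 2 = 0
Codeword = 101011100101000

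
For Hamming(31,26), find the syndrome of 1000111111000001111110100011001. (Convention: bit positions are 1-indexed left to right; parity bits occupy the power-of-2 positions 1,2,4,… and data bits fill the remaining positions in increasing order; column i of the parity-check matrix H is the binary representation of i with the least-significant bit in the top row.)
Syndrome s = H · r^T (mod 2), r = 1000111111000001111110100011001:
  s[0] = (1010101010101010101010101010101)·(1000111111000001111110100011001) mod 2 = 1+0+0+0+1+0+1+0+1+0+0+0+0+0+0+0+1+0+1+0+1+0+1+0+0+0+1+0+0+0+1 mod 2 = 0
  s[1] = (0110011001100110011001100110011)·(1000111111000001111110100011001) mod 2 = 0+0+0+0+0+1+1+0+0+1+0+0+0+0+0+0+0+1+1+0+0+0+1+0+0+0+1+0+0+0+1 mod 2 = 0
  s[2] = (0001111000011110000111100001111)·(1000111111000001111110100011001) mod 2 = 0+0+0+0+1+1+1+0+0+0+0+0+0+0+0+0+0+0+0+1+1+0+1+0+0+0+0+1+0+0+1 mod 2 = 0
  s[3] = (0000000111111110000000011111111)·(1000111111000001111110100011001) mod 2 = 0+0+0+0+0+0+0+1+1+1+0+0+0+0+0+0+0+0+0+0+0+0+0+0+0+0+1+1+0+0+1 mod 2 = 0
  s[4] = (0000000000000001111111111111111)·(1000111111000001111110100011001) mod 2 = 0+0+0+0+0+0+0+0+0+0+0+0+0+0+0+1+1+1+1+1+1+0+1+0+0+0+1+1+0+0+1 mod 2 = 0
Syndrome = 00000
s = 0: no error detected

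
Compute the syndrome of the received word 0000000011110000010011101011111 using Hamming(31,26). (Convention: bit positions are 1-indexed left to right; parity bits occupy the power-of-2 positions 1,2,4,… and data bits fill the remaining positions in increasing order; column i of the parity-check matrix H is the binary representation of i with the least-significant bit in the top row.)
Syndrome s = H · r^T (mod 2), r = 0000000011110000010011101011111:
  s[0] = (1010101010101010101010101010101)·(0000000011110000010011101011111) mod 2 = 0+0+0+0+0+0+0+0+1+0+1+0+0+0+0+0+0+0+0+0+1+0+1+0+1+0+1+0+1+0+1 mod 2 = 0
  s[1] = (0110011001100110011001100110011)·(0000000011110000010011101011111) mod 2 = 0+0+0+0+0+0+0+0+0+1+1+0+0+0+0+0+0+1+0+0+0+1+1+0+0+0+1+0+0+1+1 mod 2 = 0
  s[2] = (0001111000011110000111100001111)·(0000000011110000010011101011111) mod 2 = 0+0+0+0+0+0+0+0+0+0+0+1+0+0+0+0+0+0+0+0+1+1+1+0+0+0+0+1+1+1+1 mod 2 = 0
  s[3] = (0000000111111110000000011111111)·(0000000011110000010011101011111) mod 2 = 0+0+0+0+0+0+0+0+1+1+1+1+0+0+0+0+0+0+0+0+0+0+0+0+1+0+1+1+1+1+1 mod 2 = 0
  s[4] = (0000000000000001111111111111111)·(0000000011110000010011101011111) mod 2 = 0+0+0+0+0+0+0+0+0+0+0+0+0+0+0+0+0+1+0+0+1+1+1+0+1+0+1+1+1+1+1 mod 2 = 0
Syndrome = 00000
s = 0: no error detected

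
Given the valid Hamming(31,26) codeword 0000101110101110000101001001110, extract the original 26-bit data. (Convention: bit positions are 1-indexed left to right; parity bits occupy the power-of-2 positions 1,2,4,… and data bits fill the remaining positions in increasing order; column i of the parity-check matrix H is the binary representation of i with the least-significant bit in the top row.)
Parity bits occupy power-of-2 positions; data bits are at positions {3,5,6,7,9,10,11,12,13,14,15,17,18,19,20,21,22,23,24,25,26,27,28,29,30,31} (1-indexed).
Extract: c[3]=0 c[5]=1 c[6]=0 c[7]=1 c[9]=1 c[10]=0 c[11]=1 c[12]=0 c[13]=1 c[14]=1 c[15]=1 c[17]=0 c[18]=0 c[19]=0 c[20]=1 c[21]=0 c[22]=1 c[23]=0 c[24]=0 c[25]=1 c[26]=0 c[27]=0 c[28]=1 c[29]=1 c[30]=1 c[31]=0
Data = 01011010111000101001001110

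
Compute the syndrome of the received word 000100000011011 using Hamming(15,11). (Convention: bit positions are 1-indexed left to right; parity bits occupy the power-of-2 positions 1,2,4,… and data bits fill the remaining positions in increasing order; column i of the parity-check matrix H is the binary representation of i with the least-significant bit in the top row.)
Syndrome s = H · r^T (mod 2), r = 000100000011011:
  s[0] = (101010101010101)·(000100000011011) mod 2 = 0+0+0+0+0+0+0+0+0+0+1+0+0+0+1 mod 2 = 0
  s[1] = (011001100110011)·(000100000011011) mod 2 = 0+0+0+0+0+0+0+0+0+0+1+0+0+1+1 mod 2 = 1
  s[2] = (000111100001111)·(000100000011011) mod 2 = 0+0+0+1+0+0+0+0+0+0+0+1+0+1+1 mod 2 = 0
  s[3] = (000000011111111)·(000100000011011) mod 2 = 0+0+0+0+0+0+0+0+0+0+1+1+0+1+1 mod 2 = 0
Syndrome = 0100
Non-zero syndrome: error at position 2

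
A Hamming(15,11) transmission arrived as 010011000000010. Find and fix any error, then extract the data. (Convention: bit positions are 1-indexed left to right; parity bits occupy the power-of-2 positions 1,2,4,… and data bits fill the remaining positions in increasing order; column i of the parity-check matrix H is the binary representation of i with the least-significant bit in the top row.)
Syndrome s = H · r^T (mod 2), r = 010011000000010:
  s[0] = (101010101010101)·(010011000000010) mod 2 = 0+0+0+0+1+0+0+0+0+0+0+0+0+0+0 mod 2 = 1
  s[1] = (011001100110011)·(010011000000010) mod 2 = 0+1+0+0+0+1+0+0+0+0+0+0+0+1+0 mod 2 = 1
  s[2] = (000111100001111)·(010011000000010) mod 2 = 0+0+0+0+1+1+0+0+0+0+0+0+0+1+0 mod 2 = 1
  s[3] = (000000011111111)·(010011000000010) mod 2 = 0+0+0+0+0+0+0+0+0+0+0+0+0+1+0 mod 2 = 1
Syndrome = 1111
Column 15 of H equals this syndrome → error at bit 15 (1-indexed).
Flip bit 15: 010011000000010 → 010011000000011
Extract data bits at positions {3,5,6,7,9,10,11,12,13,14,15}: 01100000011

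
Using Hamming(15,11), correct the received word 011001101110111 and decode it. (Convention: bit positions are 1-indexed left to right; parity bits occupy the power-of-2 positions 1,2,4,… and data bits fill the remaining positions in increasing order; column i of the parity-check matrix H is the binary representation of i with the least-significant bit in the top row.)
Syndrome s = H · r^T (mod 2), r = 011001101110111:
  s[0] = (101010101010101)·(011001101110111) mod 2 = 0+0+1+0+0+0+1+0+1+0+1+0+1+0+1 mod 2 = 0
  s[1] = (011001100110011)·(011001101110111) mod 2 = 0+1+1+0+0+1+1+0+0+1+1+0+0+1+1 mod 2 = 0
  s[2] = (000111100001111)·(011001101110111) mod 2 = 0+0+0+0+0+1+1+0+0+0+0+0+1+1+1 mod 2 = 1
  s[3] = (000000011111111)·(011001101110111) mod 2 = 0+0+0+0+0+0+0+0+1+1+1+0+1+1+1 mod 2 = 0
Syndrome = 0010
Column 4 of H equals this syndrome → error at bit 4 (1-indexed).
Flip bit 4: 011001101110111 → 011101101110111
Extract data bits at positions {3,5,6,7,9,10,11,12,13,14,15}: 10111110111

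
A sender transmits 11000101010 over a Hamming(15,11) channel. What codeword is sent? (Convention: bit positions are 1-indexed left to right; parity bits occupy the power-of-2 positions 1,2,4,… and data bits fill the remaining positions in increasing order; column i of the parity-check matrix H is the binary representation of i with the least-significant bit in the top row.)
Codeword c = d · G (mod 2), d = 11000101010:
  c[0] = d·G[:,0] = (11000101010)·(11011010101) mod 2 = 1+1+0+0+0+0+0+0+0+0+0 mod 2 = 0
  c[1] = d·G[:,1] = (11000101010)·(10110110011) mod 2 = 1+0+0+0+0+1+0+0+0+1+0 mod 2 = 1
  c[2] = d·G[:,2] = (11000101010)·(10000000000) mod 2 = 1+0+0+0+0+0+0+0+0+0+0 mod 2 = 1
  c[3] = d·G[:,3] = (11000101010)·(01110001111) mod 2 = 0+1+0+0+0+0+0+1+0+1+0 mod 2 = 1
  c[4] = d·G[:,4] = (11000101010)·(01000000000) mod 2 = 0+1+0+0+0+0+0+0+0+0+0 mod 2 = 1
  c[5] = d·G[:,5] = (11000101010)·(00100000000) mod 2 = 0+0+0+0+0+0+0+0+0+0+0 mod 2 = 0
  c[6] = d·G[:,6] = (11000101010)·(00010000000) mod 2 = 0+0+0+0+0+0+0+0+0+0+0 mod 2 = 0
  c[7] = d·G[:,7] = (11000101010)·(00001111111) mod 2 = 0+0+0+0+0+1+0+1+0+1+0 mod 2 = 1
  c[8] = d·G[:,8] = (11000101010)·(00001000000) mod 2 = 0+0+0+0+0+0+0+0+0+0+0 mod 2 = 0
  c[9] = d·G[:,9] = (11000101010)·(00000100000) mod 2 = 0+0+0+0+0+1+0+0+0+0+0 mod 2 = 1
  c[10] = d·G[:,10] = (11000101010)·(00000010000) mod 2 = 0+0+0+0+0+0+0+0+0+0+0 mod 2 = 0
  c[11] = d·G[:,11] = (11000101010)·(00000001000) mod 2 = 0+0+0+0+0+0+0+1+0+0+0 mod 2 = 1
  c[12] = d·G[:,12] = (11000101010)·(00000000100) mod 2 = 0+0+0+0+0+0+0+0+0+0+0 mod 2 = 0
  c[13] = d·G[:,13] = (11000101010)·(00000000010) mod 2 = 0+0+0+0+0+0+0+0+0+1+0 mod 2 = 1
  c[14] = d·G[:,14] = (11000101010)·(00000000001) mod 2 = 0+0+0+0+0+0+0+0+0+0+0 mod 2 = 0
Codeword = 011110010101010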